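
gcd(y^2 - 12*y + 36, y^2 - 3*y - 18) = y - 6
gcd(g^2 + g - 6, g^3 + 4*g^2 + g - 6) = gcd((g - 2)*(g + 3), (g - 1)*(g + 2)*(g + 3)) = g + 3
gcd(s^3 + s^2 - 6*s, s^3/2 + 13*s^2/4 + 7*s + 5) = 1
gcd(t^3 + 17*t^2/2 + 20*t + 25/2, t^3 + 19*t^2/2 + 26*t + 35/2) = t^2 + 6*t + 5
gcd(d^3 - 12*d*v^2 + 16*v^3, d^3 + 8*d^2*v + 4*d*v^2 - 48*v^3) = -d^2 - 2*d*v + 8*v^2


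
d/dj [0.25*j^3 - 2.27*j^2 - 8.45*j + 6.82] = 0.75*j^2 - 4.54*j - 8.45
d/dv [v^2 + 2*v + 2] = 2*v + 2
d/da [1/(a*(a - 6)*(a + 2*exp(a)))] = (a*(a - 6)*(-2*exp(a) - 1) - a*(a + 2*exp(a)) - (a - 6)*(a + 2*exp(a)))/(a^2*(a - 6)^2*(a + 2*exp(a))^2)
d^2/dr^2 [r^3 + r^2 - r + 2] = 6*r + 2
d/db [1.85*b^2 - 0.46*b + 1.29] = 3.7*b - 0.46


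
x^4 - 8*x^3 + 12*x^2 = x^2*(x - 6)*(x - 2)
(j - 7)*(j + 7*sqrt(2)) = j^2 - 7*j + 7*sqrt(2)*j - 49*sqrt(2)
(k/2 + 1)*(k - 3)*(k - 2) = k^3/2 - 3*k^2/2 - 2*k + 6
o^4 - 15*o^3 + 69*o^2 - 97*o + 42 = (o - 7)*(o - 6)*(o - 1)^2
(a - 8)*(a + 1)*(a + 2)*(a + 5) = a^4 - 47*a^2 - 126*a - 80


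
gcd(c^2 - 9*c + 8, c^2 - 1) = c - 1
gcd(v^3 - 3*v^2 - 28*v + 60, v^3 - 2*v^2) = v - 2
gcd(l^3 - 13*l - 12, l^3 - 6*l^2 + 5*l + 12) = l^2 - 3*l - 4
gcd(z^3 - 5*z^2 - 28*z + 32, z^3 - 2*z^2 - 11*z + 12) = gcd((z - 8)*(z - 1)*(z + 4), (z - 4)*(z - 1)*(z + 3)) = z - 1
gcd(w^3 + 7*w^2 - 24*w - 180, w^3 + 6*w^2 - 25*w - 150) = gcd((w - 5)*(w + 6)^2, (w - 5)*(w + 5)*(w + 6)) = w^2 + w - 30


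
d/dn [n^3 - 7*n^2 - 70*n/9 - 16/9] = 3*n^2 - 14*n - 70/9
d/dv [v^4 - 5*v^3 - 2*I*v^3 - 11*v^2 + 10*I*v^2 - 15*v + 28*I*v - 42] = 4*v^3 + v^2*(-15 - 6*I) + v*(-22 + 20*I) - 15 + 28*I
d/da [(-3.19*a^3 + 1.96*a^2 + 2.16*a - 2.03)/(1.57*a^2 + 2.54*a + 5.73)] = (-5.0083*a^4 - 16.2052*a^3 - 53.2489*a^2 + 28.8358*a + 17.533)/(2.4649*a^4 + 7.9756*a^3 + 24.4438*a^2 + 29.1084*a + 32.8329)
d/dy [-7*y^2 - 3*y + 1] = -14*y - 3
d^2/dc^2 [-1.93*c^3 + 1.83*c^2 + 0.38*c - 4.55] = 3.66 - 11.58*c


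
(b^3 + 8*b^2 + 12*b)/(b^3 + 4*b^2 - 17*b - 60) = b*(b^2 + 8*b + 12)/(b^3 + 4*b^2 - 17*b - 60)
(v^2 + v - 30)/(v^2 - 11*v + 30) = (v + 6)/(v - 6)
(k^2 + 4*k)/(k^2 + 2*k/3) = 3*(k + 4)/(3*k + 2)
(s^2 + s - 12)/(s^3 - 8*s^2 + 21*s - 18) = (s + 4)/(s^2 - 5*s + 6)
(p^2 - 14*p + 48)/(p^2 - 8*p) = (p - 6)/p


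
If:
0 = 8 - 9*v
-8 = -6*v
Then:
No Solution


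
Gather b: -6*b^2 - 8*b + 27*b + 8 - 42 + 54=-6*b^2 + 19*b + 20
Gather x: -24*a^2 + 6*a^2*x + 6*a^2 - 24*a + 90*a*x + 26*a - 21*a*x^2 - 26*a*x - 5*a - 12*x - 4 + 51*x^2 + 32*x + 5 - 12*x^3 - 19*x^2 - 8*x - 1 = -18*a^2 - 3*a - 12*x^3 + x^2*(32 - 21*a) + x*(6*a^2 + 64*a + 12)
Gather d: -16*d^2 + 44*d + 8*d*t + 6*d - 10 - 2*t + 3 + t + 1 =-16*d^2 + d*(8*t + 50) - t - 6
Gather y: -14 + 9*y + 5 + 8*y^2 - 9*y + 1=8*y^2 - 8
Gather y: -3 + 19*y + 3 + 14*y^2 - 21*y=14*y^2 - 2*y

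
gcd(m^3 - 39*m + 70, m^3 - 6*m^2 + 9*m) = 1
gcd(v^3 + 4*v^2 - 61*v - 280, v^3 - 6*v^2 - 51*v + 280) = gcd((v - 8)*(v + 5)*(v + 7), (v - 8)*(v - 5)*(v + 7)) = v^2 - v - 56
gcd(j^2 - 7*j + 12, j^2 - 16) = j - 4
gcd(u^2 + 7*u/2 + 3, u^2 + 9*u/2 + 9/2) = u + 3/2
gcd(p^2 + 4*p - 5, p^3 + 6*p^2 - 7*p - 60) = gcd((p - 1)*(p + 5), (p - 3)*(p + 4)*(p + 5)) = p + 5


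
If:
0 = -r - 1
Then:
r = -1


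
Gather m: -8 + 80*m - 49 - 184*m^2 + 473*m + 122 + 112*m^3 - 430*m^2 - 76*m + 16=112*m^3 - 614*m^2 + 477*m + 81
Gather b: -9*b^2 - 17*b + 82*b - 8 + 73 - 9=-9*b^2 + 65*b + 56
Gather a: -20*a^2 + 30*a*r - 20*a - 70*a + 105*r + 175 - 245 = -20*a^2 + a*(30*r - 90) + 105*r - 70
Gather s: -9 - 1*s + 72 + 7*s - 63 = 6*s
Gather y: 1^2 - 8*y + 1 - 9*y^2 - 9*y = -9*y^2 - 17*y + 2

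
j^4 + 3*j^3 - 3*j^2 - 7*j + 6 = (j - 1)^2*(j + 2)*(j + 3)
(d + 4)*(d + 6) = d^2 + 10*d + 24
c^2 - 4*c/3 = c*(c - 4/3)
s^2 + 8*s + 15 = (s + 3)*(s + 5)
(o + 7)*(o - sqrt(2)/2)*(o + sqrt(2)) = o^3 + sqrt(2)*o^2/2 + 7*o^2 - o + 7*sqrt(2)*o/2 - 7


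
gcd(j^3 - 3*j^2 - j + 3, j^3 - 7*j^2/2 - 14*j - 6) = 1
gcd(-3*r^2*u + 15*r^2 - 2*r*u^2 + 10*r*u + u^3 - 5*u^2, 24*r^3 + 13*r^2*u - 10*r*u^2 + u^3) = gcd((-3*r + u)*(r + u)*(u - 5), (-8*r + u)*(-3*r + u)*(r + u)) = 3*r^2 + 2*r*u - u^2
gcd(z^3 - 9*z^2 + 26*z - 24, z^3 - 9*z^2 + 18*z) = z - 3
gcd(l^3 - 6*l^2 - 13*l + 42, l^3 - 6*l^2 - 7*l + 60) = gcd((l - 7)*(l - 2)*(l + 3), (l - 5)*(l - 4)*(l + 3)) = l + 3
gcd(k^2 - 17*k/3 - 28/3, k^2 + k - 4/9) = k + 4/3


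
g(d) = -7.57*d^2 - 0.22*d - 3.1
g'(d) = -15.14*d - 0.22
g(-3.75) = -108.73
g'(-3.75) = 56.56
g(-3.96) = -120.94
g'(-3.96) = 59.73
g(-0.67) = -6.35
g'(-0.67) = 9.92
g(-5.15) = -202.74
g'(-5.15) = 77.75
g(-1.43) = -18.27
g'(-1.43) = 21.43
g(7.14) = -390.59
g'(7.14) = -108.32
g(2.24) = -41.58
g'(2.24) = -34.13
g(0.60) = -5.96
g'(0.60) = -9.30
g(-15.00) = -1703.05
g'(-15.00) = 226.88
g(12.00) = -1095.82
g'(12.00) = -181.90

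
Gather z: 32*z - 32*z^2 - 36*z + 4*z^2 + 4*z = -28*z^2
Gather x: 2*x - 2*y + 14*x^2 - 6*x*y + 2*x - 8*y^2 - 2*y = 14*x^2 + x*(4 - 6*y) - 8*y^2 - 4*y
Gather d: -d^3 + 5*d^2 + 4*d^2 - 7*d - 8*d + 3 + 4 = -d^3 + 9*d^2 - 15*d + 7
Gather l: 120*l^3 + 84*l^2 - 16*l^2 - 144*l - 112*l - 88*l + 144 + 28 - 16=120*l^3 + 68*l^2 - 344*l + 156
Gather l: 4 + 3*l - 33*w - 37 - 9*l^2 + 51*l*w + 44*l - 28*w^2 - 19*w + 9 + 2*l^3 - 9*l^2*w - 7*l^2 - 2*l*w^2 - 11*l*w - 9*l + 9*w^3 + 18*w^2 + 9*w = 2*l^3 + l^2*(-9*w - 16) + l*(-2*w^2 + 40*w + 38) + 9*w^3 - 10*w^2 - 43*w - 24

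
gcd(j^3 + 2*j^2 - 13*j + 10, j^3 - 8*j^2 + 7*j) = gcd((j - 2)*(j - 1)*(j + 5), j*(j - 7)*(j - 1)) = j - 1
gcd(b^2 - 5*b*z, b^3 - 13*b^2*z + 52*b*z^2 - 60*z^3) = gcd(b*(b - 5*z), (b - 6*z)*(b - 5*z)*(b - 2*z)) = -b + 5*z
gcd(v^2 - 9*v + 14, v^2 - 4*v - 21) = v - 7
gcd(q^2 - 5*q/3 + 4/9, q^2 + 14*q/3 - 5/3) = q - 1/3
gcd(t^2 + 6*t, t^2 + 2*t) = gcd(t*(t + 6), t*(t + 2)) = t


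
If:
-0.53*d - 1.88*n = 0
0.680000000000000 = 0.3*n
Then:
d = -8.04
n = 2.27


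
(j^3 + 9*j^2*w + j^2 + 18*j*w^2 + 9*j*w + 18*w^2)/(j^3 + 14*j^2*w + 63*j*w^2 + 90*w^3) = (j + 1)/(j + 5*w)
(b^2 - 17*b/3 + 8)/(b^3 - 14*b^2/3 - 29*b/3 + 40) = (b - 3)/(b^2 - 2*b - 15)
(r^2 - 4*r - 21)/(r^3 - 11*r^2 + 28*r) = (r + 3)/(r*(r - 4))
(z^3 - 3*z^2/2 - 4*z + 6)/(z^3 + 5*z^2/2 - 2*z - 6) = (z - 2)/(z + 2)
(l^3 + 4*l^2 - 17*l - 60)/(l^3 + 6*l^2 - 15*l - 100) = (l + 3)/(l + 5)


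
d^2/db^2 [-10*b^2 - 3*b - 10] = -20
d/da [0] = 0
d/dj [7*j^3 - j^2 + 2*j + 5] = 21*j^2 - 2*j + 2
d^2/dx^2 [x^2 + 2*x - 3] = 2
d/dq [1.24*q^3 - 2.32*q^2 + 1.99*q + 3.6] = 3.72*q^2 - 4.64*q + 1.99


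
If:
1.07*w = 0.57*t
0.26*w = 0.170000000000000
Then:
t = 1.23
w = 0.65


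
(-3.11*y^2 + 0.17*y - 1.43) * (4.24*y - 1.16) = -13.1864*y^3 + 4.3284*y^2 - 6.2604*y + 1.6588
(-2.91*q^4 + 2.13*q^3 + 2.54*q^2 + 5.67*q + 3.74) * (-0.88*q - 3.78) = 2.5608*q^5 + 9.1254*q^4 - 10.2866*q^3 - 14.5908*q^2 - 24.7238*q - 14.1372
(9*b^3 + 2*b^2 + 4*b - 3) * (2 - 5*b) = -45*b^4 + 8*b^3 - 16*b^2 + 23*b - 6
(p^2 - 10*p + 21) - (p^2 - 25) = 46 - 10*p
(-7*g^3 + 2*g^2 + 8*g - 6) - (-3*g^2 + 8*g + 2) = -7*g^3 + 5*g^2 - 8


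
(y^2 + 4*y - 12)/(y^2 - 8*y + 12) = (y + 6)/(y - 6)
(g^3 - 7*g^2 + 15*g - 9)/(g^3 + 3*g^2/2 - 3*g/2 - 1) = 2*(g^2 - 6*g + 9)/(2*g^2 + 5*g + 2)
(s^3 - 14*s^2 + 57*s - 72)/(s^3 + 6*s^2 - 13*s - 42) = (s^2 - 11*s + 24)/(s^2 + 9*s + 14)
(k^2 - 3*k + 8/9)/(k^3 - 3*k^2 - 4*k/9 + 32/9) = (3*k - 1)/(3*k^2 - k - 4)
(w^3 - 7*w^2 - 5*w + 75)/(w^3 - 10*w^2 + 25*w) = (w + 3)/w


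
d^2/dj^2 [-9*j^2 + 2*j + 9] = -18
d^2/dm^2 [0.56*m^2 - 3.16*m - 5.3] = 1.12000000000000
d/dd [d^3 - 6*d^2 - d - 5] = 3*d^2 - 12*d - 1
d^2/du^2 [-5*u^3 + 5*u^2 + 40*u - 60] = 10 - 30*u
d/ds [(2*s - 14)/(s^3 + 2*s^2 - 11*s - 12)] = 2*(-2*s^3 + 19*s^2 + 28*s - 89)/(s^6 + 4*s^5 - 18*s^4 - 68*s^3 + 73*s^2 + 264*s + 144)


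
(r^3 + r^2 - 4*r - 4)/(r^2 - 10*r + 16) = (r^2 + 3*r + 2)/(r - 8)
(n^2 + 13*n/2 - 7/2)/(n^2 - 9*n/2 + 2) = (n + 7)/(n - 4)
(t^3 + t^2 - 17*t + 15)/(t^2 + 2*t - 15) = t - 1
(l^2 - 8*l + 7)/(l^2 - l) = (l - 7)/l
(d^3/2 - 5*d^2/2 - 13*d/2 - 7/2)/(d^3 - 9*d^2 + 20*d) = (d^3 - 5*d^2 - 13*d - 7)/(2*d*(d^2 - 9*d + 20))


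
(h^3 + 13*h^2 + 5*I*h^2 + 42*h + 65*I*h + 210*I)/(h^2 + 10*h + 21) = (h^2 + h*(6 + 5*I) + 30*I)/(h + 3)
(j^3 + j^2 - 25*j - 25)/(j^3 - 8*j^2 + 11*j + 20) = (j + 5)/(j - 4)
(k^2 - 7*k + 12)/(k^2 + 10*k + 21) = (k^2 - 7*k + 12)/(k^2 + 10*k + 21)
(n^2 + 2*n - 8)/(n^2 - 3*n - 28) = (n - 2)/(n - 7)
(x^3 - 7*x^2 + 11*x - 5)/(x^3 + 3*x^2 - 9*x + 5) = (x - 5)/(x + 5)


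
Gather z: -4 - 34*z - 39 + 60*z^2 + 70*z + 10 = 60*z^2 + 36*z - 33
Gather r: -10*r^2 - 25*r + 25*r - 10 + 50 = 40 - 10*r^2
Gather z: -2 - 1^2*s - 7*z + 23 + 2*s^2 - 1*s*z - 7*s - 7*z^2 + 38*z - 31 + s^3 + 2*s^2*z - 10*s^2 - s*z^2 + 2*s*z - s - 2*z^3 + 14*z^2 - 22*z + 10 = s^3 - 8*s^2 - 9*s - 2*z^3 + z^2*(7 - s) + z*(2*s^2 + s + 9)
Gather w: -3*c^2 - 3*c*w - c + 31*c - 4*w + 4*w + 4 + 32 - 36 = -3*c^2 - 3*c*w + 30*c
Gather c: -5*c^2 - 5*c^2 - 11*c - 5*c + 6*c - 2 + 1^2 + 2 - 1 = -10*c^2 - 10*c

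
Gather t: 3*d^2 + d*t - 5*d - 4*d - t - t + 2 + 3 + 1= 3*d^2 - 9*d + t*(d - 2) + 6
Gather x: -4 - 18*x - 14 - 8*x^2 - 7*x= -8*x^2 - 25*x - 18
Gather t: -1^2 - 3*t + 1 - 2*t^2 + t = -2*t^2 - 2*t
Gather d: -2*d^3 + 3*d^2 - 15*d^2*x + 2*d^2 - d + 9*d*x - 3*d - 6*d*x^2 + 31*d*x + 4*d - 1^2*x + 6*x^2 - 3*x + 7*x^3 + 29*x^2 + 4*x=-2*d^3 + d^2*(5 - 15*x) + d*(-6*x^2 + 40*x) + 7*x^3 + 35*x^2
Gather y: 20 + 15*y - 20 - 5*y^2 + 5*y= -5*y^2 + 20*y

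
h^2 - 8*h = h*(h - 8)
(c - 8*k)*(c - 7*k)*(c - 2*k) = c^3 - 17*c^2*k + 86*c*k^2 - 112*k^3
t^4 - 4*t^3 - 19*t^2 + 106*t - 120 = (t - 4)*(t - 3)*(t - 2)*(t + 5)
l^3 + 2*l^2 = l^2*(l + 2)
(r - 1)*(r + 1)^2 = r^3 + r^2 - r - 1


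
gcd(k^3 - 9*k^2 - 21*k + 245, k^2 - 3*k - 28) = k - 7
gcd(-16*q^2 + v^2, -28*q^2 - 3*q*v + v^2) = 4*q + v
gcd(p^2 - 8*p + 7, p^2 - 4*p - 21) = p - 7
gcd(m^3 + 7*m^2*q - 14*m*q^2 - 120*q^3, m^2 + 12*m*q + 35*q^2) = m + 5*q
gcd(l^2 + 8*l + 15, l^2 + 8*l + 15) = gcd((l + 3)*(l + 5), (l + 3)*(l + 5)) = l^2 + 8*l + 15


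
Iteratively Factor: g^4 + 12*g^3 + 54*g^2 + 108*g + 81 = (g + 3)*(g^3 + 9*g^2 + 27*g + 27) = (g + 3)^2*(g^2 + 6*g + 9) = (g + 3)^3*(g + 3)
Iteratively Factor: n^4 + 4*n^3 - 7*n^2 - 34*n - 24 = (n + 2)*(n^3 + 2*n^2 - 11*n - 12) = (n + 2)*(n + 4)*(n^2 - 2*n - 3) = (n - 3)*(n + 2)*(n + 4)*(n + 1)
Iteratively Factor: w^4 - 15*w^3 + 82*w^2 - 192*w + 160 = (w - 2)*(w^3 - 13*w^2 + 56*w - 80) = (w - 5)*(w - 2)*(w^2 - 8*w + 16) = (w - 5)*(w - 4)*(w - 2)*(w - 4)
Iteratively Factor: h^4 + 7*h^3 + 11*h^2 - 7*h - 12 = (h + 3)*(h^3 + 4*h^2 - h - 4) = (h + 1)*(h + 3)*(h^2 + 3*h - 4) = (h - 1)*(h + 1)*(h + 3)*(h + 4)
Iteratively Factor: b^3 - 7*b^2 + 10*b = (b)*(b^2 - 7*b + 10) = b*(b - 5)*(b - 2)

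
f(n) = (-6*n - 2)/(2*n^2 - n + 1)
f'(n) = (1 - 4*n)*(-6*n - 2)/(2*n^2 - n + 1)^2 - 6/(2*n^2 - n + 1) = 4*(3*n^2 + 2*n - 2)/(4*n^4 - 4*n^3 + 5*n^2 - 2*n + 1)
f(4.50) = -0.78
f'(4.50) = 0.20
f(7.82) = -0.42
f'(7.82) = 0.06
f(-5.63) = 0.45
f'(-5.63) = 0.07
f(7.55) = -0.44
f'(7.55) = 0.06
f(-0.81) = 0.92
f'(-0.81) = -0.68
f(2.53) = -1.52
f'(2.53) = 0.70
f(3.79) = -0.95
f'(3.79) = 0.29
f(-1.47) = 1.00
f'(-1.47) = 0.13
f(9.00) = -0.36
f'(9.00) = 0.04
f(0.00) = -2.00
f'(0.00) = -8.00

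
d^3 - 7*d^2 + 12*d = d*(d - 4)*(d - 3)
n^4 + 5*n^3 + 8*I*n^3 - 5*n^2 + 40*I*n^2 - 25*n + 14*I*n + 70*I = (n + 5)*(n - I)*(n + 2*I)*(n + 7*I)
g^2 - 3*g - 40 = (g - 8)*(g + 5)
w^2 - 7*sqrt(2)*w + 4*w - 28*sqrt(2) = (w + 4)*(w - 7*sqrt(2))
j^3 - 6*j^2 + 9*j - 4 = (j - 4)*(j - 1)^2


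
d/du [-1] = 0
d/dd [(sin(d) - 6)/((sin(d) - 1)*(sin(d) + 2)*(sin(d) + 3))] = 2*(7*sin(d) + cos(d)^2 + 23)*sin(d)*cos(d)/((sin(d) - 1)^2*(sin(d) + 2)^2*(sin(d) + 3)^2)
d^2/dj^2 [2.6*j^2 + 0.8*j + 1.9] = 5.20000000000000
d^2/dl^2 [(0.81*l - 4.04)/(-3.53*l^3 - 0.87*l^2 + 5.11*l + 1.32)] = (-60.559974*l^5 + 589.178886*l^4 + 168.06768*l^3 - 464.192448*l^2 - 0.396287999999998*l + 231.192064)/(43.986977*l^9 + 32.522949*l^8 - 183.010026*l^7 - 142.846587*l^6 + 240.60075*l^5 + 208.018593*l^4 - 79.770871*l^3 - 98.856252*l^2 - 26.710992*l - 2.299968)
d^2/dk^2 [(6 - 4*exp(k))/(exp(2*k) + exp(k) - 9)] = (-4*exp(4*k) + 28*exp(3*k) - 198*exp(2*k) + 186*exp(k) - 270)*exp(k)/(exp(6*k) + 3*exp(5*k) - 24*exp(4*k) - 53*exp(3*k) + 216*exp(2*k) + 243*exp(k) - 729)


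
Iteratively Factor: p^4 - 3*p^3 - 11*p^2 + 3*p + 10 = (p + 1)*(p^3 - 4*p^2 - 7*p + 10) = (p - 5)*(p + 1)*(p^2 + p - 2) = (p - 5)*(p - 1)*(p + 1)*(p + 2)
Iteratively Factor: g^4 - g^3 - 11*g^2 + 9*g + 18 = (g - 3)*(g^3 + 2*g^2 - 5*g - 6) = (g - 3)*(g + 1)*(g^2 + g - 6) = (g - 3)*(g - 2)*(g + 1)*(g + 3)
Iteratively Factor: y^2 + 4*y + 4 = (y + 2)*(y + 2)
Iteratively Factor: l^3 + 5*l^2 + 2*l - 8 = (l + 2)*(l^2 + 3*l - 4) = (l + 2)*(l + 4)*(l - 1)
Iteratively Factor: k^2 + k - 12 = (k + 4)*(k - 3)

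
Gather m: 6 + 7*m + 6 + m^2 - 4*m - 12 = m^2 + 3*m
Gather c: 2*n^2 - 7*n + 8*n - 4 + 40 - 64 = 2*n^2 + n - 28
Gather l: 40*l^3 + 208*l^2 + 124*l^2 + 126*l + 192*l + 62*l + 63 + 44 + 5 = 40*l^3 + 332*l^2 + 380*l + 112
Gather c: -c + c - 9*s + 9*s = 0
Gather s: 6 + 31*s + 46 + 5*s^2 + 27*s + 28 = 5*s^2 + 58*s + 80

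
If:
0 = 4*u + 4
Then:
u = -1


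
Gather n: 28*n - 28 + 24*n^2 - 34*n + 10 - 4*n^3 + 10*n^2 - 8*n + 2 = -4*n^3 + 34*n^2 - 14*n - 16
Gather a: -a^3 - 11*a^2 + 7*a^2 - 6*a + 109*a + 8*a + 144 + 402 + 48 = -a^3 - 4*a^2 + 111*a + 594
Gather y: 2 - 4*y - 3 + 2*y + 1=-2*y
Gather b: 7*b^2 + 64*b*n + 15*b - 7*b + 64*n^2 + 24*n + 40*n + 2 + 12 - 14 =7*b^2 + b*(64*n + 8) + 64*n^2 + 64*n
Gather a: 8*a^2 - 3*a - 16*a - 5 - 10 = 8*a^2 - 19*a - 15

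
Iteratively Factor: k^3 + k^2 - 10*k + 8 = (k - 2)*(k^2 + 3*k - 4) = (k - 2)*(k + 4)*(k - 1)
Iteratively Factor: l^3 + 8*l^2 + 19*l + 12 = (l + 1)*(l^2 + 7*l + 12) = (l + 1)*(l + 4)*(l + 3)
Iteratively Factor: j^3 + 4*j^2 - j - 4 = (j + 1)*(j^2 + 3*j - 4) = (j + 1)*(j + 4)*(j - 1)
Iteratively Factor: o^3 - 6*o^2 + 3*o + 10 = (o - 5)*(o^2 - o - 2) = (o - 5)*(o - 2)*(o + 1)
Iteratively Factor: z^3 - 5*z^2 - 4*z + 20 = (z + 2)*(z^2 - 7*z + 10) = (z - 2)*(z + 2)*(z - 5)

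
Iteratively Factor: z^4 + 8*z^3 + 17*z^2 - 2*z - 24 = (z - 1)*(z^3 + 9*z^2 + 26*z + 24) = (z - 1)*(z + 3)*(z^2 + 6*z + 8) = (z - 1)*(z + 2)*(z + 3)*(z + 4)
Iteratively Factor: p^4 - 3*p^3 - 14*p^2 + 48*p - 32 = (p + 4)*(p^3 - 7*p^2 + 14*p - 8) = (p - 4)*(p + 4)*(p^2 - 3*p + 2) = (p - 4)*(p - 1)*(p + 4)*(p - 2)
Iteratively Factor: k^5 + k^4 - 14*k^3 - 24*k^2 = (k - 4)*(k^4 + 5*k^3 + 6*k^2) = (k - 4)*(k + 2)*(k^3 + 3*k^2) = k*(k - 4)*(k + 2)*(k^2 + 3*k) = k^2*(k - 4)*(k + 2)*(k + 3)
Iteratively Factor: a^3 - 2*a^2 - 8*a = (a + 2)*(a^2 - 4*a) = (a - 4)*(a + 2)*(a)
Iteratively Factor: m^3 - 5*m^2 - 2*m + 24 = (m + 2)*(m^2 - 7*m + 12) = (m - 3)*(m + 2)*(m - 4)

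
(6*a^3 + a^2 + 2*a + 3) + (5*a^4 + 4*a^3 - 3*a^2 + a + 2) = 5*a^4 + 10*a^3 - 2*a^2 + 3*a + 5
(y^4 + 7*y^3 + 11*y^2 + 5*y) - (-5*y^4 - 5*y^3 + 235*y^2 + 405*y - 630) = 6*y^4 + 12*y^3 - 224*y^2 - 400*y + 630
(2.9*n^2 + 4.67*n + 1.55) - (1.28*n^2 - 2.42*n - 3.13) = 1.62*n^2 + 7.09*n + 4.68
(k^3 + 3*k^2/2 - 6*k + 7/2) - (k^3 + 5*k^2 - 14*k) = -7*k^2/2 + 8*k + 7/2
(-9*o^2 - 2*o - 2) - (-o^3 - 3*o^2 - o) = o^3 - 6*o^2 - o - 2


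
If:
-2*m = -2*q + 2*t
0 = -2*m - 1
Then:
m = -1/2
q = t - 1/2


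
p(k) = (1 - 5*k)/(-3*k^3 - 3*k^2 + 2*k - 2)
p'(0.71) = -0.15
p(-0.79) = -1.25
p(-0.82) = -1.27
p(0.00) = -0.50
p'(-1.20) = 3.52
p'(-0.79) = 0.91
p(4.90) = 0.06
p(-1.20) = -1.98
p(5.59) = 0.04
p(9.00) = 0.02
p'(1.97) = -0.22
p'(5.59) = -0.01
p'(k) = (1 - 5*k)*(9*k^2 + 6*k - 2)/(-3*k^3 - 3*k^2 + 2*k - 2)^2 - 5/(-3*k^3 - 3*k^2 + 2*k - 2) = 2*(-15*k^3 - 3*k^2 + 3*k + 4)/(9*k^6 + 18*k^5 - 3*k^4 + 16*k^2 - 8*k + 4)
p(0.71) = 0.81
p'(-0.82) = 0.97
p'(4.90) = -0.02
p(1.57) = 0.38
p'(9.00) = 0.00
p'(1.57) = -0.36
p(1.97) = 0.27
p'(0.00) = 2.00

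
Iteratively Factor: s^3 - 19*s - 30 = (s + 2)*(s^2 - 2*s - 15) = (s + 2)*(s + 3)*(s - 5)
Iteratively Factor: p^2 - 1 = (p + 1)*(p - 1)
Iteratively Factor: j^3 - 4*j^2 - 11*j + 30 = (j + 3)*(j^2 - 7*j + 10) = (j - 2)*(j + 3)*(j - 5)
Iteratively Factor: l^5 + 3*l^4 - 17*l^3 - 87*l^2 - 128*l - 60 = (l + 2)*(l^4 + l^3 - 19*l^2 - 49*l - 30) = (l + 1)*(l + 2)*(l^3 - 19*l - 30) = (l + 1)*(l + 2)*(l + 3)*(l^2 - 3*l - 10) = (l + 1)*(l + 2)^2*(l + 3)*(l - 5)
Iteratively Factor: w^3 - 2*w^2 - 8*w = (w + 2)*(w^2 - 4*w) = w*(w + 2)*(w - 4)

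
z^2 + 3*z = z*(z + 3)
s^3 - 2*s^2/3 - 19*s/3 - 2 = (s - 3)*(s + 1/3)*(s + 2)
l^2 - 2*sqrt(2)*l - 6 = (l - 3*sqrt(2))*(l + sqrt(2))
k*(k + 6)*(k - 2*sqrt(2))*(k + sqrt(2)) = k^4 - sqrt(2)*k^3 + 6*k^3 - 6*sqrt(2)*k^2 - 4*k^2 - 24*k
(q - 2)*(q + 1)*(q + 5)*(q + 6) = q^4 + 10*q^3 + 17*q^2 - 52*q - 60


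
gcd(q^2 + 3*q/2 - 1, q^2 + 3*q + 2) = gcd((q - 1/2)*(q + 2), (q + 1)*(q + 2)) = q + 2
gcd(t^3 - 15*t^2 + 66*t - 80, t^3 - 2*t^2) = t - 2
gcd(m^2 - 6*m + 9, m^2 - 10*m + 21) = m - 3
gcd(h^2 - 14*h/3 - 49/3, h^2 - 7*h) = h - 7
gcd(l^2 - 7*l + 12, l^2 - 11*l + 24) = l - 3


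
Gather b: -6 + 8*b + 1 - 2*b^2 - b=-2*b^2 + 7*b - 5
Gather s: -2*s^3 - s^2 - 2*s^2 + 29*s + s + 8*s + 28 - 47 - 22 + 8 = -2*s^3 - 3*s^2 + 38*s - 33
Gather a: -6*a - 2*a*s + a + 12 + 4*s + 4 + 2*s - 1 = a*(-2*s - 5) + 6*s + 15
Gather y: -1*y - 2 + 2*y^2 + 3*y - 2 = 2*y^2 + 2*y - 4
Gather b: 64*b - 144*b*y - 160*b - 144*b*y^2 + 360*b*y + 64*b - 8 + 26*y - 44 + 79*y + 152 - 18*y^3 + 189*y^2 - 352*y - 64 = b*(-144*y^2 + 216*y - 32) - 18*y^3 + 189*y^2 - 247*y + 36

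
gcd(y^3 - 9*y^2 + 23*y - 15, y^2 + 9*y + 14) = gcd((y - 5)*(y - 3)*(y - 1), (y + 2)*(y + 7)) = 1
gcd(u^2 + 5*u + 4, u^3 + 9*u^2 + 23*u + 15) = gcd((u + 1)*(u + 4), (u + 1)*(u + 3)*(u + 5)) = u + 1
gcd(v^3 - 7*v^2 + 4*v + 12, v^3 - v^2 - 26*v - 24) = v^2 - 5*v - 6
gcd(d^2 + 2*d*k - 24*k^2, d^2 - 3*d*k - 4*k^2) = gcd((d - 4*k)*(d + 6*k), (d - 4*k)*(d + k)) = d - 4*k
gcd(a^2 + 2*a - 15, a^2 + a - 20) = a + 5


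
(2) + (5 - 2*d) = 7 - 2*d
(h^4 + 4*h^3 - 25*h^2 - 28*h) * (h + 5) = h^5 + 9*h^4 - 5*h^3 - 153*h^2 - 140*h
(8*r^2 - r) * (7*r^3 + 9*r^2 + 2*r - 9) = 56*r^5 + 65*r^4 + 7*r^3 - 74*r^2 + 9*r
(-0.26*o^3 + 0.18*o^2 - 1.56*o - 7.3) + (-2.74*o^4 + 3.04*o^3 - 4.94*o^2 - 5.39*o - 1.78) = -2.74*o^4 + 2.78*o^3 - 4.76*o^2 - 6.95*o - 9.08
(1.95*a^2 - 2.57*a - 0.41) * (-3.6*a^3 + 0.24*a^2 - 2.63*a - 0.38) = -7.02*a^5 + 9.72*a^4 - 4.2693*a^3 + 5.9197*a^2 + 2.0549*a + 0.1558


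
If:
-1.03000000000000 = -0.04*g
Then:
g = 25.75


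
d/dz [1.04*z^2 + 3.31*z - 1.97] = 2.08*z + 3.31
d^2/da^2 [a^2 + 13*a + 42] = 2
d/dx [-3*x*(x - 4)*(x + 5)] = -9*x^2 - 6*x + 60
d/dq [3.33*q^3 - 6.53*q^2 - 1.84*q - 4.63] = 9.99*q^2 - 13.06*q - 1.84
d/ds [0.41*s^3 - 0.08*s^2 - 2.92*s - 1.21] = 1.23*s^2 - 0.16*s - 2.92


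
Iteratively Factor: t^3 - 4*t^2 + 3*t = (t)*(t^2 - 4*t + 3) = t*(t - 1)*(t - 3)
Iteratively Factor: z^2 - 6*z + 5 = (z - 1)*(z - 5)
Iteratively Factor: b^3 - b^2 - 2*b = (b - 2)*(b^2 + b) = b*(b - 2)*(b + 1)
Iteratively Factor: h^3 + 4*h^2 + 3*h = (h + 1)*(h^2 + 3*h) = h*(h + 1)*(h + 3)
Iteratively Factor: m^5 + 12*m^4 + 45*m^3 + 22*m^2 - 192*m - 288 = (m + 4)*(m^4 + 8*m^3 + 13*m^2 - 30*m - 72) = (m - 2)*(m + 4)*(m^3 + 10*m^2 + 33*m + 36) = (m - 2)*(m + 4)^2*(m^2 + 6*m + 9) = (m - 2)*(m + 3)*(m + 4)^2*(m + 3)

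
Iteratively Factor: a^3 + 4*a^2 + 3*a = (a + 1)*(a^2 + 3*a) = (a + 1)*(a + 3)*(a)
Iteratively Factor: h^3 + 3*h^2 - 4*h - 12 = (h + 2)*(h^2 + h - 6) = (h + 2)*(h + 3)*(h - 2)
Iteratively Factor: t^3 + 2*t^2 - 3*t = (t - 1)*(t^2 + 3*t) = t*(t - 1)*(t + 3)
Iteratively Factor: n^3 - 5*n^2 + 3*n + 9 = (n - 3)*(n^2 - 2*n - 3) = (n - 3)*(n + 1)*(n - 3)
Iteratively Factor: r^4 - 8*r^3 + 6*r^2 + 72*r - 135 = (r - 3)*(r^3 - 5*r^2 - 9*r + 45) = (r - 3)*(r + 3)*(r^2 - 8*r + 15) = (r - 5)*(r - 3)*(r + 3)*(r - 3)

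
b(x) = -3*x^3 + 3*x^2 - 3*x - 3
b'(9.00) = -678.00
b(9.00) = -1974.00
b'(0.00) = -3.00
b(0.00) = -3.00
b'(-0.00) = -3.00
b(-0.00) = -3.00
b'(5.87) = -277.89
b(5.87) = -524.03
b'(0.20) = -2.16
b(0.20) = -3.50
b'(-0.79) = -13.36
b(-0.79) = 2.72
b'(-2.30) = -64.41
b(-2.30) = 56.27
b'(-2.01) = -51.42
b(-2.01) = 39.51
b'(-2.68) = -83.72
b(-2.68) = 84.33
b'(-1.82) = -43.73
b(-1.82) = 30.48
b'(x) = -9*x^2 + 6*x - 3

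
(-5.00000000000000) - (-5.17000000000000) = 0.170000000000000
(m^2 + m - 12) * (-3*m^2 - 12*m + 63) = -3*m^4 - 15*m^3 + 87*m^2 + 207*m - 756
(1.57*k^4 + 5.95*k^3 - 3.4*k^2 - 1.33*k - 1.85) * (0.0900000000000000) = 0.1413*k^4 + 0.5355*k^3 - 0.306*k^2 - 0.1197*k - 0.1665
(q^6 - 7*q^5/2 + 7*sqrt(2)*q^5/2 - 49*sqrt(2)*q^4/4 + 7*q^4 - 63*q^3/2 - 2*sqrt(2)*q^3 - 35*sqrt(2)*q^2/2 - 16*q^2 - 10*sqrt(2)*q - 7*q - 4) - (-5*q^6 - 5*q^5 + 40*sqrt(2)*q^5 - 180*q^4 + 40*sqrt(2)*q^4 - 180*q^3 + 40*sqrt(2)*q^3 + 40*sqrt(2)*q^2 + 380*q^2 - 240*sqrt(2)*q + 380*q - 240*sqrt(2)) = 6*q^6 - 73*sqrt(2)*q^5/2 + 3*q^5/2 - 209*sqrt(2)*q^4/4 + 187*q^4 - 42*sqrt(2)*q^3 + 297*q^3/2 - 396*q^2 - 115*sqrt(2)*q^2/2 - 387*q + 230*sqrt(2)*q - 4 + 240*sqrt(2)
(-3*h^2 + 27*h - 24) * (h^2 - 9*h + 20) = -3*h^4 + 54*h^3 - 327*h^2 + 756*h - 480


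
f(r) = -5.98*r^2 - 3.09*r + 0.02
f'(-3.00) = 32.79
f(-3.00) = -44.53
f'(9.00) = -110.73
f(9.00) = -512.17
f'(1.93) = -26.17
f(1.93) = -28.22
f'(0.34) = -7.16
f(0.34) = -1.72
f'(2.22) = -29.64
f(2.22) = -36.31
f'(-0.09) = -2.01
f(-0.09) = 0.25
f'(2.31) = -30.72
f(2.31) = -39.03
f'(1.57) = -21.87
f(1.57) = -19.57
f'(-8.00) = 92.59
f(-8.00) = -357.98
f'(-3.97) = 44.39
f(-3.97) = -81.96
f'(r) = -11.96*r - 3.09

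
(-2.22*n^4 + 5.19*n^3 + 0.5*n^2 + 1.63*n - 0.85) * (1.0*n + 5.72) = -2.22*n^5 - 7.5084*n^4 + 30.1868*n^3 + 4.49*n^2 + 8.4736*n - 4.862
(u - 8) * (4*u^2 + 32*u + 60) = 4*u^3 - 196*u - 480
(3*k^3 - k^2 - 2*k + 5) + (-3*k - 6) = 3*k^3 - k^2 - 5*k - 1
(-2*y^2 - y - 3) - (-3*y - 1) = -2*y^2 + 2*y - 2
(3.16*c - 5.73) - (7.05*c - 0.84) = -3.89*c - 4.89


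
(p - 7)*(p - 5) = p^2 - 12*p + 35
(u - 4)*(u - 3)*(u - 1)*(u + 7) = u^4 - u^3 - 37*u^2 + 121*u - 84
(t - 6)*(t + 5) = t^2 - t - 30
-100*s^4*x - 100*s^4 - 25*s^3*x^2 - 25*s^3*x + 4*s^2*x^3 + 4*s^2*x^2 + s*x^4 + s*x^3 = (-5*s + x)*(4*s + x)*(5*s + x)*(s*x + s)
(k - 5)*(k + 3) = k^2 - 2*k - 15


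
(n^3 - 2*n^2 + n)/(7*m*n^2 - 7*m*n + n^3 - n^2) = (n - 1)/(7*m + n)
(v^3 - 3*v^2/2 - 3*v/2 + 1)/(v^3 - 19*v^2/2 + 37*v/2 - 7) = (v + 1)/(v - 7)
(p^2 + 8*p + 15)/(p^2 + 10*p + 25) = (p + 3)/(p + 5)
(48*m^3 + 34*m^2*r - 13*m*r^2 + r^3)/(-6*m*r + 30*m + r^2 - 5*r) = (-8*m^2 - 7*m*r + r^2)/(r - 5)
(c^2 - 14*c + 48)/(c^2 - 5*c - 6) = (c - 8)/(c + 1)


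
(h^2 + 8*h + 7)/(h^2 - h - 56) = (h + 1)/(h - 8)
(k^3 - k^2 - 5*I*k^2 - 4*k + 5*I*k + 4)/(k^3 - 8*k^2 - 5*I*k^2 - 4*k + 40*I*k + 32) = (k - 1)/(k - 8)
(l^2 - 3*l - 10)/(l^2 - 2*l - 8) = (l - 5)/(l - 4)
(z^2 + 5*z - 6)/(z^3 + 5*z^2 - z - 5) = (z + 6)/(z^2 + 6*z + 5)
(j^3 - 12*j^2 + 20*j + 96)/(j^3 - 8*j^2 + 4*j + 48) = (j - 8)/(j - 4)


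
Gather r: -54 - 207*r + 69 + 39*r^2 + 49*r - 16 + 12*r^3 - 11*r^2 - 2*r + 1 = 12*r^3 + 28*r^2 - 160*r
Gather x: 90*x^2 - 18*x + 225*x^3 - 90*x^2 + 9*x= 225*x^3 - 9*x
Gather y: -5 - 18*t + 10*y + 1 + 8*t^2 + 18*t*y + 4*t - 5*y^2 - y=8*t^2 - 14*t - 5*y^2 + y*(18*t + 9) - 4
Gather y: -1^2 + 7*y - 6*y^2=-6*y^2 + 7*y - 1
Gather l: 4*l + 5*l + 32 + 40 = 9*l + 72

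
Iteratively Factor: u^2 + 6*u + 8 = (u + 4)*(u + 2)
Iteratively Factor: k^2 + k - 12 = (k + 4)*(k - 3)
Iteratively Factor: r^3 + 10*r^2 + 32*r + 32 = (r + 4)*(r^2 + 6*r + 8) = (r + 2)*(r + 4)*(r + 4)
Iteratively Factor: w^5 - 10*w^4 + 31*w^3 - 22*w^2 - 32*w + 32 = (w - 1)*(w^4 - 9*w^3 + 22*w^2 - 32) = (w - 4)*(w - 1)*(w^3 - 5*w^2 + 2*w + 8) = (w - 4)^2*(w - 1)*(w^2 - w - 2) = (w - 4)^2*(w - 1)*(w + 1)*(w - 2)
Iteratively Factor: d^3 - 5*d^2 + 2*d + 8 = (d + 1)*(d^2 - 6*d + 8) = (d - 2)*(d + 1)*(d - 4)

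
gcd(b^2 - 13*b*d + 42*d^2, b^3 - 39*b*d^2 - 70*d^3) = b - 7*d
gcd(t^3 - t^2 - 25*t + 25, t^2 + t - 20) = t + 5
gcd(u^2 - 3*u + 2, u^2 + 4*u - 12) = u - 2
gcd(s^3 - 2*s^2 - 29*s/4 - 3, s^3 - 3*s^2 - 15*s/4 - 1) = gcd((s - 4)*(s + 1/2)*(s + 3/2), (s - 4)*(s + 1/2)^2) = s^2 - 7*s/2 - 2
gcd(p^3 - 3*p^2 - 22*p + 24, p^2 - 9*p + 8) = p - 1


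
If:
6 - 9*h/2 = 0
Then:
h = 4/3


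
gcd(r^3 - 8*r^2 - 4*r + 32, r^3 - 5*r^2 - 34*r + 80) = r^2 - 10*r + 16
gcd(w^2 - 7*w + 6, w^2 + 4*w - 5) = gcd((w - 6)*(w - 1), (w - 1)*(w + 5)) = w - 1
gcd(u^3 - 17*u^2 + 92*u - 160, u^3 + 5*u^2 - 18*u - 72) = u - 4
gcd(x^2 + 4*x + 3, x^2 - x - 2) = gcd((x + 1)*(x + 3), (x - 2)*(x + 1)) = x + 1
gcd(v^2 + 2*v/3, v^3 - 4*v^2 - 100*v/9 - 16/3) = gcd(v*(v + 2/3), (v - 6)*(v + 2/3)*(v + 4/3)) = v + 2/3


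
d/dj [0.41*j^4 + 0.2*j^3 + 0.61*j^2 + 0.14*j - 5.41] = 1.64*j^3 + 0.6*j^2 + 1.22*j + 0.14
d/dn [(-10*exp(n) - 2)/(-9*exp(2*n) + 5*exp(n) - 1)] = (-90*exp(2*n) - 36*exp(n) + 20)*exp(n)/(81*exp(4*n) - 90*exp(3*n) + 43*exp(2*n) - 10*exp(n) + 1)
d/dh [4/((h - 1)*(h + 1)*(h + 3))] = 4*(-3*h^2 - 6*h + 1)/(h^6 + 6*h^5 + 7*h^4 - 12*h^3 - 17*h^2 + 6*h + 9)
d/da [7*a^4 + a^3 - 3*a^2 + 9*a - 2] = 28*a^3 + 3*a^2 - 6*a + 9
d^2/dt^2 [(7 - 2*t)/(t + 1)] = 18/(t + 1)^3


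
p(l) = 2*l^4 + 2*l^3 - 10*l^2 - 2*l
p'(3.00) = 208.00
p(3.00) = 120.00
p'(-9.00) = -5168.00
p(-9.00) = 10872.00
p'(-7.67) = -3105.37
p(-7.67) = 5446.29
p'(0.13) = -4.48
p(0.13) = -0.42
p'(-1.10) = 16.61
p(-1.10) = -9.63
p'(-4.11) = -373.86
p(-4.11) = 271.13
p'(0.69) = -10.32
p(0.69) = -5.03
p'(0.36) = -8.05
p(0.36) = -1.89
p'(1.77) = 25.76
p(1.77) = -4.15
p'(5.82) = 1661.93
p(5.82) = 2338.59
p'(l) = 8*l^3 + 6*l^2 - 20*l - 2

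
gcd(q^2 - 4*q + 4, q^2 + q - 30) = 1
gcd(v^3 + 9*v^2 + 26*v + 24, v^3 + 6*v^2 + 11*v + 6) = v^2 + 5*v + 6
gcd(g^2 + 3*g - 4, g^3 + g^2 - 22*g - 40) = g + 4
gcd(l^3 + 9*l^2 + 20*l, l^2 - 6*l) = l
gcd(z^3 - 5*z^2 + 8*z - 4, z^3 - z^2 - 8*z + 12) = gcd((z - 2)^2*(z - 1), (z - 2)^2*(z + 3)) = z^2 - 4*z + 4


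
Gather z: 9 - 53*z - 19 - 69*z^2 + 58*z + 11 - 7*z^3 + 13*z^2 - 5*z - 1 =-7*z^3 - 56*z^2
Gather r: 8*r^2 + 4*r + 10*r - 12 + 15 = 8*r^2 + 14*r + 3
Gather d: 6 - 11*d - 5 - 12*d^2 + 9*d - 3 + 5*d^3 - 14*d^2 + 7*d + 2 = 5*d^3 - 26*d^2 + 5*d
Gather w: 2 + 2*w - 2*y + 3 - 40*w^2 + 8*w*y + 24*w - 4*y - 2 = -40*w^2 + w*(8*y + 26) - 6*y + 3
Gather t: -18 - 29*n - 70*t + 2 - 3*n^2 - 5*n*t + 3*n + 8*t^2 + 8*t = -3*n^2 - 26*n + 8*t^2 + t*(-5*n - 62) - 16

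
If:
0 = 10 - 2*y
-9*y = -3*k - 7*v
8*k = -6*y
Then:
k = -15/4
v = 225/28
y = 5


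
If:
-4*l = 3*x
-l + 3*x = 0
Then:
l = 0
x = 0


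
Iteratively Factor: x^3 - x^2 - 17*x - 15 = (x + 1)*(x^2 - 2*x - 15) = (x - 5)*(x + 1)*(x + 3)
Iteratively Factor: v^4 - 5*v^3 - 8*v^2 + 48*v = (v - 4)*(v^3 - v^2 - 12*v) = (v - 4)^2*(v^2 + 3*v) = (v - 4)^2*(v + 3)*(v)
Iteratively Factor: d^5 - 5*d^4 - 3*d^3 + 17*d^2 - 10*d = (d - 5)*(d^4 - 3*d^2 + 2*d) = (d - 5)*(d - 1)*(d^3 + d^2 - 2*d) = (d - 5)*(d - 1)^2*(d^2 + 2*d) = d*(d - 5)*(d - 1)^2*(d + 2)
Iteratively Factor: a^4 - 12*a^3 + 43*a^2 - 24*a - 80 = (a - 4)*(a^3 - 8*a^2 + 11*a + 20) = (a - 4)*(a + 1)*(a^2 - 9*a + 20) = (a - 5)*(a - 4)*(a + 1)*(a - 4)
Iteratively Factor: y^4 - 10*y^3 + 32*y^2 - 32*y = (y - 2)*(y^3 - 8*y^2 + 16*y) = (y - 4)*(y - 2)*(y^2 - 4*y) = y*(y - 4)*(y - 2)*(y - 4)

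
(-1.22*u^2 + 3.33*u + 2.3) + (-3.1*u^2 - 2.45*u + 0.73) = -4.32*u^2 + 0.88*u + 3.03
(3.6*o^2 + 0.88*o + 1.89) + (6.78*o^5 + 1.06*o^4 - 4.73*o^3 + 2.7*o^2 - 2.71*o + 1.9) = 6.78*o^5 + 1.06*o^4 - 4.73*o^3 + 6.3*o^2 - 1.83*o + 3.79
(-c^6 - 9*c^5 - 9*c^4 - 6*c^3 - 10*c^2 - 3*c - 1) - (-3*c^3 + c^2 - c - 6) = -c^6 - 9*c^5 - 9*c^4 - 3*c^3 - 11*c^2 - 2*c + 5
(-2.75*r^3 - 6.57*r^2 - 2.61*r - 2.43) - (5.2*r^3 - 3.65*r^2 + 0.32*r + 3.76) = -7.95*r^3 - 2.92*r^2 - 2.93*r - 6.19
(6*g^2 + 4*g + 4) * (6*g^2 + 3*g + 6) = 36*g^4 + 42*g^3 + 72*g^2 + 36*g + 24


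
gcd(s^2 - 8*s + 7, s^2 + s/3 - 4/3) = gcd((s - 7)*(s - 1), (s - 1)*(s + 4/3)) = s - 1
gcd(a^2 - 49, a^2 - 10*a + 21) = a - 7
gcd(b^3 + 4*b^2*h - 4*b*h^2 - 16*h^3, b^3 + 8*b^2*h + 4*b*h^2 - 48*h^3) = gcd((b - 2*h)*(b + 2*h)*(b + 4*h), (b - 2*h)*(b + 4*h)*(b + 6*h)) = b^2 + 2*b*h - 8*h^2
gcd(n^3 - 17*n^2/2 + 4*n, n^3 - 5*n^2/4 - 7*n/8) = n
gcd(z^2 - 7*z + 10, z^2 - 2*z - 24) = 1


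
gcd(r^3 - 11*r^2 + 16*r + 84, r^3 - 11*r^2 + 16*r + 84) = r^3 - 11*r^2 + 16*r + 84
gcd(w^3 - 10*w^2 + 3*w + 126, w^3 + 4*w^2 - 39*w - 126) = w^2 - 3*w - 18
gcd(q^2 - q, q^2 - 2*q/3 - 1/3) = q - 1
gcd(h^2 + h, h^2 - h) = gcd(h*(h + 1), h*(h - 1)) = h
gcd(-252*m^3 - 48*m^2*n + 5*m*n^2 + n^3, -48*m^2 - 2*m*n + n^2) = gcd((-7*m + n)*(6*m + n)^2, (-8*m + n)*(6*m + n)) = 6*m + n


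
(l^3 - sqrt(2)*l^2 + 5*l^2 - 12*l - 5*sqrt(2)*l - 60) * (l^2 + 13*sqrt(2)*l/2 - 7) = l^5 + 5*l^4 + 11*sqrt(2)*l^4/2 - 32*l^3 + 55*sqrt(2)*l^3/2 - 160*l^2 - 71*sqrt(2)*l^2 - 355*sqrt(2)*l + 84*l + 420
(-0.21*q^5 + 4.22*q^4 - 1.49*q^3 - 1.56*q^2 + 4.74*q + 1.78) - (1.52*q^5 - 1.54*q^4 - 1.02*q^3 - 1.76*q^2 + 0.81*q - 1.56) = -1.73*q^5 + 5.76*q^4 - 0.47*q^3 + 0.2*q^2 + 3.93*q + 3.34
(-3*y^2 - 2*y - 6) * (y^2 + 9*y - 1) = -3*y^4 - 29*y^3 - 21*y^2 - 52*y + 6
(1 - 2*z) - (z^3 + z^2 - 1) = -z^3 - z^2 - 2*z + 2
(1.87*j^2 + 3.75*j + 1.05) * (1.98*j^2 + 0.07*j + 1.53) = 3.7026*j^4 + 7.5559*j^3 + 5.2026*j^2 + 5.811*j + 1.6065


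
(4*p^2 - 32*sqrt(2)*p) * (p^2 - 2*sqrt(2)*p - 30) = 4*p^4 - 40*sqrt(2)*p^3 + 8*p^2 + 960*sqrt(2)*p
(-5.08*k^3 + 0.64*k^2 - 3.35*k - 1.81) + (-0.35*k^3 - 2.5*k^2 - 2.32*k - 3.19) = -5.43*k^3 - 1.86*k^2 - 5.67*k - 5.0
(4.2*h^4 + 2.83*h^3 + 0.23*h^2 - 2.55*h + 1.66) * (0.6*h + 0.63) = 2.52*h^5 + 4.344*h^4 + 1.9209*h^3 - 1.3851*h^2 - 0.6105*h + 1.0458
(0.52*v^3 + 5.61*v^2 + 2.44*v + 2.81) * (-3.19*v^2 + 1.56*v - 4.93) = -1.6588*v^5 - 17.0847*v^4 - 1.5956*v^3 - 32.8148*v^2 - 7.6456*v - 13.8533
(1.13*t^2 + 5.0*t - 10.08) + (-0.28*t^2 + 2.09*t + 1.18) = 0.85*t^2 + 7.09*t - 8.9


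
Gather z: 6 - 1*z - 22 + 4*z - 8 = 3*z - 24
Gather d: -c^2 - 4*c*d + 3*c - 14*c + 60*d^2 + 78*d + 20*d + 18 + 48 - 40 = -c^2 - 11*c + 60*d^2 + d*(98 - 4*c) + 26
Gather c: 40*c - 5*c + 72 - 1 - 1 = 35*c + 70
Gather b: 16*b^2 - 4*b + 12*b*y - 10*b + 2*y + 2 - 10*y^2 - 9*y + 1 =16*b^2 + b*(12*y - 14) - 10*y^2 - 7*y + 3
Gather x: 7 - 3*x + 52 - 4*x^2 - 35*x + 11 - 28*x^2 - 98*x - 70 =-32*x^2 - 136*x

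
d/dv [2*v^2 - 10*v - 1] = 4*v - 10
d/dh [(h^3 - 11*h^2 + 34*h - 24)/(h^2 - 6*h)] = 1 - 4/h^2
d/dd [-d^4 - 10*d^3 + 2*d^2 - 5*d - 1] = -4*d^3 - 30*d^2 + 4*d - 5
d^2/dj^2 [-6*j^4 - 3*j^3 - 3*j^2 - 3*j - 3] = -72*j^2 - 18*j - 6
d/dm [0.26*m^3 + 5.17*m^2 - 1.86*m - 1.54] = 0.78*m^2 + 10.34*m - 1.86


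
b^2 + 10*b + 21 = (b + 3)*(b + 7)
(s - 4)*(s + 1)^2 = s^3 - 2*s^2 - 7*s - 4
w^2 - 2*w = w*(w - 2)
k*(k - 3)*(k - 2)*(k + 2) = k^4 - 3*k^3 - 4*k^2 + 12*k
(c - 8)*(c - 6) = c^2 - 14*c + 48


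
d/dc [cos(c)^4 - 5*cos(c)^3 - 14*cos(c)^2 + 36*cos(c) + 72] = (-4*cos(c)^3 + 15*cos(c)^2 + 28*cos(c) - 36)*sin(c)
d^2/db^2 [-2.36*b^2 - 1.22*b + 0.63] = -4.72000000000000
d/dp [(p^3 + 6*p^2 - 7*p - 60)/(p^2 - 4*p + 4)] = (p^3 - 6*p^2 - 17*p + 134)/(p^3 - 6*p^2 + 12*p - 8)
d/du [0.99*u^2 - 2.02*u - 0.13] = 1.98*u - 2.02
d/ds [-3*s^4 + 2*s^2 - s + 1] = -12*s^3 + 4*s - 1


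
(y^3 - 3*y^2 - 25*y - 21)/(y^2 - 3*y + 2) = (y^3 - 3*y^2 - 25*y - 21)/(y^2 - 3*y + 2)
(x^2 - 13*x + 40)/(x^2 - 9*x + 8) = (x - 5)/(x - 1)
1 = 1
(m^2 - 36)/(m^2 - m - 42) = (m - 6)/(m - 7)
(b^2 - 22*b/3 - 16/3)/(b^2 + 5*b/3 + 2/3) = (b - 8)/(b + 1)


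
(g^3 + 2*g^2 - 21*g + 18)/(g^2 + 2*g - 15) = (g^2 + 5*g - 6)/(g + 5)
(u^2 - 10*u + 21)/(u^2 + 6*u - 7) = (u^2 - 10*u + 21)/(u^2 + 6*u - 7)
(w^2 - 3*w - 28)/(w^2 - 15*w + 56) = (w + 4)/(w - 8)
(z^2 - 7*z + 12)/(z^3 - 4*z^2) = (z - 3)/z^2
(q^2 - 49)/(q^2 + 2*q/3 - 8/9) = 9*(q^2 - 49)/(9*q^2 + 6*q - 8)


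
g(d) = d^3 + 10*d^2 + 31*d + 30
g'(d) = 3*d^2 + 20*d + 31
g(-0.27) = 22.34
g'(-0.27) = 25.82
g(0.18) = 35.91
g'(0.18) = 34.70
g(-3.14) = 0.30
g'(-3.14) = -2.22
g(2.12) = 150.19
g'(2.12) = 86.88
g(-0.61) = 14.58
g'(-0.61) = 19.92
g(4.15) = 402.35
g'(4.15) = 165.67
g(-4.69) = 1.41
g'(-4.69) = 3.19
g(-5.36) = -2.85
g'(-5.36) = 9.99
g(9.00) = 1848.00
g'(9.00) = 454.00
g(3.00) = 240.00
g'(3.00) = 118.00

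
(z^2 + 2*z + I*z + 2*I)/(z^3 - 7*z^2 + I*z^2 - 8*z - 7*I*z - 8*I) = (z + 2)/(z^2 - 7*z - 8)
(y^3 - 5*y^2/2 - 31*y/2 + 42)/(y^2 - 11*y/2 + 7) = (y^2 + y - 12)/(y - 2)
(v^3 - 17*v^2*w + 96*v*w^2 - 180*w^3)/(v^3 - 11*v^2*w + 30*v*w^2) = (v - 6*w)/v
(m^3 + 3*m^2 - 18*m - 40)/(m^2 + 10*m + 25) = (m^2 - 2*m - 8)/(m + 5)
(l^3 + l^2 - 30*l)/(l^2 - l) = (l^2 + l - 30)/(l - 1)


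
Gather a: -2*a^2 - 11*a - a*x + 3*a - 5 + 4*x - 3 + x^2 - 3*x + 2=-2*a^2 + a*(-x - 8) + x^2 + x - 6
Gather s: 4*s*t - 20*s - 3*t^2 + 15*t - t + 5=s*(4*t - 20) - 3*t^2 + 14*t + 5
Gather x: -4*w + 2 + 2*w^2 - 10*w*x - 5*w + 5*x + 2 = 2*w^2 - 9*w + x*(5 - 10*w) + 4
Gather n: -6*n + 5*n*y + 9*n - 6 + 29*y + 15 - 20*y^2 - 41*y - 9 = n*(5*y + 3) - 20*y^2 - 12*y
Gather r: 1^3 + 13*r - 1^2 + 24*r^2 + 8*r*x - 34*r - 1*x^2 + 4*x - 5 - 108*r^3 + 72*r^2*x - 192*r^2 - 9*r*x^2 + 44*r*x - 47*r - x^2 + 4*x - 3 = -108*r^3 + r^2*(72*x - 168) + r*(-9*x^2 + 52*x - 68) - 2*x^2 + 8*x - 8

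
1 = 1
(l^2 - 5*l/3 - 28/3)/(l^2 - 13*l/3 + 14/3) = (3*l^2 - 5*l - 28)/(3*l^2 - 13*l + 14)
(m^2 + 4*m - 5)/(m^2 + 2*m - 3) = (m + 5)/(m + 3)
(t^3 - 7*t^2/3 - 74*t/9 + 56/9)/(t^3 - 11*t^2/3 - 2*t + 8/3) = (t + 7/3)/(t + 1)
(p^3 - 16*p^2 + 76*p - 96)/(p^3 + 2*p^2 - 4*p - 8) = (p^2 - 14*p + 48)/(p^2 + 4*p + 4)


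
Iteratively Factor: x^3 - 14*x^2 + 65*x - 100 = (x - 5)*(x^2 - 9*x + 20) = (x - 5)*(x - 4)*(x - 5)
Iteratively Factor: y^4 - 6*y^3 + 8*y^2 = (y - 4)*(y^3 - 2*y^2) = y*(y - 4)*(y^2 - 2*y) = y^2*(y - 4)*(y - 2)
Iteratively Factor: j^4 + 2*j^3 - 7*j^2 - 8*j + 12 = (j - 2)*(j^3 + 4*j^2 + j - 6) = (j - 2)*(j + 3)*(j^2 + j - 2) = (j - 2)*(j + 2)*(j + 3)*(j - 1)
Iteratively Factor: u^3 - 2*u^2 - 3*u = (u - 3)*(u^2 + u) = u*(u - 3)*(u + 1)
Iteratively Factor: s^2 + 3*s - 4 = (s + 4)*(s - 1)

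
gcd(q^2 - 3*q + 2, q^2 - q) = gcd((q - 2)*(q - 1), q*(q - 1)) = q - 1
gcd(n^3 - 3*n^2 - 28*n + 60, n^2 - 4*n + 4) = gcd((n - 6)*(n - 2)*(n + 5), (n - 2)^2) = n - 2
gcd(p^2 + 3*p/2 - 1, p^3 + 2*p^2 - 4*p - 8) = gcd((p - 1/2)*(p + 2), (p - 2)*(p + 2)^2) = p + 2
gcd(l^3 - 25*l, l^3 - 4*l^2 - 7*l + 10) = l - 5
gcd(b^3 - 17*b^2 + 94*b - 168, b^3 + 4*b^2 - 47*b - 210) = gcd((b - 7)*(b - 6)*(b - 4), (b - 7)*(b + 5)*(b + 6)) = b - 7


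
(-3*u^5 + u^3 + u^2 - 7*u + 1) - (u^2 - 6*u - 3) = -3*u^5 + u^3 - u + 4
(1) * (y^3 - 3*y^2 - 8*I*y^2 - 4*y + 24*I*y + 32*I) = y^3 - 3*y^2 - 8*I*y^2 - 4*y + 24*I*y + 32*I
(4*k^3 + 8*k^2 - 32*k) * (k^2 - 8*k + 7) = 4*k^5 - 24*k^4 - 68*k^3 + 312*k^2 - 224*k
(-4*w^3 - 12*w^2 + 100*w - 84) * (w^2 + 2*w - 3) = -4*w^5 - 20*w^4 + 88*w^3 + 152*w^2 - 468*w + 252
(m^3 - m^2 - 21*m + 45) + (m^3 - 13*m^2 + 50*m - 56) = 2*m^3 - 14*m^2 + 29*m - 11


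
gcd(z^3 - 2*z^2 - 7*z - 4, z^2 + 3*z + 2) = z + 1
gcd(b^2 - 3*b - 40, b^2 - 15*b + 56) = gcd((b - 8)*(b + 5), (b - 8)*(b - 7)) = b - 8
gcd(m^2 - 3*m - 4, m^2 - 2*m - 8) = m - 4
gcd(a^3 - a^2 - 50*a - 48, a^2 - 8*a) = a - 8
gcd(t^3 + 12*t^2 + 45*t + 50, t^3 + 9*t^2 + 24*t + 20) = t^2 + 7*t + 10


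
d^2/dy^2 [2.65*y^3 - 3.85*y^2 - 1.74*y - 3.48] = 15.9*y - 7.7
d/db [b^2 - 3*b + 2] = 2*b - 3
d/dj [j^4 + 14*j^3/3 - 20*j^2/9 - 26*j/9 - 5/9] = 4*j^3 + 14*j^2 - 40*j/9 - 26/9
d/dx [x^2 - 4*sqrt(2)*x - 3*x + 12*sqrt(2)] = 2*x - 4*sqrt(2) - 3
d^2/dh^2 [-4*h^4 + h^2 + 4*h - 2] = 2 - 48*h^2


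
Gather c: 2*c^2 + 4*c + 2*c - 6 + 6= 2*c^2 + 6*c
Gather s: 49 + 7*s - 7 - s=6*s + 42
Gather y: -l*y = -l*y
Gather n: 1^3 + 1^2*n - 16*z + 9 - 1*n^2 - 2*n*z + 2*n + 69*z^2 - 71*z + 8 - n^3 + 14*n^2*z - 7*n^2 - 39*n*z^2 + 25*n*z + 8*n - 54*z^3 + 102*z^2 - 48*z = -n^3 + n^2*(14*z - 8) + n*(-39*z^2 + 23*z + 11) - 54*z^3 + 171*z^2 - 135*z + 18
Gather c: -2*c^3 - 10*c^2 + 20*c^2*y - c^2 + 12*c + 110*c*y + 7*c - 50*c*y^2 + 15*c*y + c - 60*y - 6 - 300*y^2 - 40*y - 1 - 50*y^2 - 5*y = -2*c^3 + c^2*(20*y - 11) + c*(-50*y^2 + 125*y + 20) - 350*y^2 - 105*y - 7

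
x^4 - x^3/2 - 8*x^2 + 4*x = x*(x - 1/2)*(x - 2*sqrt(2))*(x + 2*sqrt(2))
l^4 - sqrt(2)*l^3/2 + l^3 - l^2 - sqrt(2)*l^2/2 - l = l*(l + 1)*(l - sqrt(2))*(l + sqrt(2)/2)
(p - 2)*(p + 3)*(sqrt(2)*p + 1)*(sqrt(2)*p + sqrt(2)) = 2*p^4 + sqrt(2)*p^3 + 4*p^3 - 10*p^2 + 2*sqrt(2)*p^2 - 12*p - 5*sqrt(2)*p - 6*sqrt(2)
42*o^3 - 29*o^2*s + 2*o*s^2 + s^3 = (-3*o + s)*(-2*o + s)*(7*o + s)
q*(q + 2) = q^2 + 2*q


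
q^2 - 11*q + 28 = (q - 7)*(q - 4)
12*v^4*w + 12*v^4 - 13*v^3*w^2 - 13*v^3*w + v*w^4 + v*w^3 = (-3*v + w)*(-v + w)*(4*v + w)*(v*w + v)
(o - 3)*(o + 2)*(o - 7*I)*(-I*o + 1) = -I*o^4 - 6*o^3 + I*o^3 + 6*o^2 - I*o^2 + 36*o + 7*I*o + 42*I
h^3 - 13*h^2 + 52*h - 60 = (h - 6)*(h - 5)*(h - 2)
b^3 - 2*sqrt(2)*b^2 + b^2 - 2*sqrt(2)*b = b*(b + 1)*(b - 2*sqrt(2))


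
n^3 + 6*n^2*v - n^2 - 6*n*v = n*(n - 1)*(n + 6*v)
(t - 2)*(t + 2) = t^2 - 4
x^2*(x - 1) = x^3 - x^2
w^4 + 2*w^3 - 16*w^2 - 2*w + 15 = (w - 3)*(w - 1)*(w + 1)*(w + 5)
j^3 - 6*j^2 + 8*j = j*(j - 4)*(j - 2)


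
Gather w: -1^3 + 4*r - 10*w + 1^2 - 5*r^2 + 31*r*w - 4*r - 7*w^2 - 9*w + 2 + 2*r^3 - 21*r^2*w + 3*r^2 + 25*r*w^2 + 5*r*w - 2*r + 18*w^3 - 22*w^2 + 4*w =2*r^3 - 2*r^2 - 2*r + 18*w^3 + w^2*(25*r - 29) + w*(-21*r^2 + 36*r - 15) + 2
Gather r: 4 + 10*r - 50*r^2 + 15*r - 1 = -50*r^2 + 25*r + 3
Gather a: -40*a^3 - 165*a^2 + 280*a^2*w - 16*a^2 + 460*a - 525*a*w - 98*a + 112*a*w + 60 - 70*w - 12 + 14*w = -40*a^3 + a^2*(280*w - 181) + a*(362 - 413*w) - 56*w + 48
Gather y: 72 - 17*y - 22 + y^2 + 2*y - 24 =y^2 - 15*y + 26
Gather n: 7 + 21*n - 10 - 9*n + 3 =12*n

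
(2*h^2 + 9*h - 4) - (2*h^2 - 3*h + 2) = 12*h - 6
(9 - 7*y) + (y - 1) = 8 - 6*y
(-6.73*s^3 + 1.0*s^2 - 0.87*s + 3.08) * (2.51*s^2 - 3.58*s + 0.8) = -16.8923*s^5 + 26.6034*s^4 - 11.1477*s^3 + 11.6454*s^2 - 11.7224*s + 2.464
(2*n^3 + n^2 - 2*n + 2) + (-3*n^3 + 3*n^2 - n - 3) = -n^3 + 4*n^2 - 3*n - 1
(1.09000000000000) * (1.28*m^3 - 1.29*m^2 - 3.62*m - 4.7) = 1.3952*m^3 - 1.4061*m^2 - 3.9458*m - 5.123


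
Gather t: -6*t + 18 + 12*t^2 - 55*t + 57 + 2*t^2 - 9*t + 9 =14*t^2 - 70*t + 84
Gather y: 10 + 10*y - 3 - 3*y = 7*y + 7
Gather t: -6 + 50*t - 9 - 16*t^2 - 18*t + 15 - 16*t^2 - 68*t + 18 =-32*t^2 - 36*t + 18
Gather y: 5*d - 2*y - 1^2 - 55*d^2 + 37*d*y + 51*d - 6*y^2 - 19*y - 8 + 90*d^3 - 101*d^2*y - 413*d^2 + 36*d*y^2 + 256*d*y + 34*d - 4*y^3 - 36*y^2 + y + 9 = 90*d^3 - 468*d^2 + 90*d - 4*y^3 + y^2*(36*d - 42) + y*(-101*d^2 + 293*d - 20)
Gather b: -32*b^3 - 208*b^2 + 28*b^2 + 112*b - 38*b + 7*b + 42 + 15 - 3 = -32*b^3 - 180*b^2 + 81*b + 54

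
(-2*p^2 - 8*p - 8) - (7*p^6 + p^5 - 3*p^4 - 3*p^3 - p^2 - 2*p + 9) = -7*p^6 - p^5 + 3*p^4 + 3*p^3 - p^2 - 6*p - 17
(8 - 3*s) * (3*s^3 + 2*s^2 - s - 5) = -9*s^4 + 18*s^3 + 19*s^2 + 7*s - 40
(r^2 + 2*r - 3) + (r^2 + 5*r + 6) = 2*r^2 + 7*r + 3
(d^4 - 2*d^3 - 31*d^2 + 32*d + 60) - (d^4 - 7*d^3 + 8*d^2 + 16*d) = 5*d^3 - 39*d^2 + 16*d + 60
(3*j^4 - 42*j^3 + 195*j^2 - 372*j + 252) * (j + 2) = 3*j^5 - 36*j^4 + 111*j^3 + 18*j^2 - 492*j + 504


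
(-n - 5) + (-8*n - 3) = -9*n - 8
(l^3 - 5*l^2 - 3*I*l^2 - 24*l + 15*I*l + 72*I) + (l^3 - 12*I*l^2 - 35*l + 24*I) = 2*l^3 - 5*l^2 - 15*I*l^2 - 59*l + 15*I*l + 96*I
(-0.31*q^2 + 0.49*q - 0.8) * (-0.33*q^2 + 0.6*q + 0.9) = 0.1023*q^4 - 0.3477*q^3 + 0.279*q^2 - 0.039*q - 0.72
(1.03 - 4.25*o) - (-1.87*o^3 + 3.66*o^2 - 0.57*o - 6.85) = 1.87*o^3 - 3.66*o^2 - 3.68*o + 7.88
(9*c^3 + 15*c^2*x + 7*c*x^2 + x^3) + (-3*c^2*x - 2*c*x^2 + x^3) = 9*c^3 + 12*c^2*x + 5*c*x^2 + 2*x^3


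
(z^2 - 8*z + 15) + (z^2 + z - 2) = 2*z^2 - 7*z + 13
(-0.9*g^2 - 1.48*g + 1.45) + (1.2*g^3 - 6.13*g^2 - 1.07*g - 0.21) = 1.2*g^3 - 7.03*g^2 - 2.55*g + 1.24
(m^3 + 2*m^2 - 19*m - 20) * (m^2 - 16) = m^5 + 2*m^4 - 35*m^3 - 52*m^2 + 304*m + 320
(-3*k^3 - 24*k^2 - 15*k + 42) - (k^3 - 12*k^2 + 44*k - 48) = -4*k^3 - 12*k^2 - 59*k + 90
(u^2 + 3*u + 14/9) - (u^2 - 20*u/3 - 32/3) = 29*u/3 + 110/9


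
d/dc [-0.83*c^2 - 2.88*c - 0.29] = -1.66*c - 2.88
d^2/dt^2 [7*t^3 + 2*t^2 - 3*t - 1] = 42*t + 4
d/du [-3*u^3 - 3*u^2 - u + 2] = -9*u^2 - 6*u - 1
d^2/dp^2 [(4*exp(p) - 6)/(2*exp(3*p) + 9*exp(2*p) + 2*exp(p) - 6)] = (64*exp(6*p) - 928*exp(4*p) - 1440*exp(3*p) + 324*exp(2*p) - 1272*exp(p) + 72)*exp(p)/(8*exp(9*p) + 108*exp(8*p) + 510*exp(7*p) + 873*exp(6*p) - 138*exp(5*p) - 1494*exp(4*p) - 424*exp(3*p) + 900*exp(2*p) + 216*exp(p) - 216)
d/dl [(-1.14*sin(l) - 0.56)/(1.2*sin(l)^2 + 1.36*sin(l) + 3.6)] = (1.368*sin(l)^2 + 1.344*sin(l) - 3.3424)*cos(l)/(1.44*sin(l)^4 + 3.264*sin(l)^3 + 10.4896*sin(l)^2 + 9.792*sin(l) + 12.96)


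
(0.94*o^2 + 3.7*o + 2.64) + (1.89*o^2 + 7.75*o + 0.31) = 2.83*o^2 + 11.45*o + 2.95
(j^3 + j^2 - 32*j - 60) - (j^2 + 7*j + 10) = j^3 - 39*j - 70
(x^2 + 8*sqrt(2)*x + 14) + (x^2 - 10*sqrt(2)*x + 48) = 2*x^2 - 2*sqrt(2)*x + 62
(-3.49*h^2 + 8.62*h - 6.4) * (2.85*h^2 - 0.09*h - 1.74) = -9.9465*h^4 + 24.8811*h^3 - 12.9432*h^2 - 14.4228*h + 11.136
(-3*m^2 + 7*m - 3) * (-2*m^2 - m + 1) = 6*m^4 - 11*m^3 - 4*m^2 + 10*m - 3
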